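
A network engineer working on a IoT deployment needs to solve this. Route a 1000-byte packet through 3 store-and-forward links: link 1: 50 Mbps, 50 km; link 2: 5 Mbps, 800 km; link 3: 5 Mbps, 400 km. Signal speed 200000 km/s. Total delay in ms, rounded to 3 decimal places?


Packet = 1000 bytes = 8000 bits. Store-and-forward: sum (t_trans + t_prop) per link.
Link 1: t_trans = 8000/(50*10^6) s = 0.1600 ms; t_prop = 50/200000 s = 0.2500 ms; subtotal = 0.4100 ms
Link 2: t_trans = 8000/(5*10^6) s = 1.6000 ms; t_prop = 800/200000 s = 4.0000 ms; subtotal = 5.6000 ms
Link 3: t_trans = 8000/(5*10^6) s = 1.6000 ms; t_prop = 400/200000 s = 2.0000 ms; subtotal = 3.6000 ms
End-to-end = 0.4100 + 5.6000 + 3.6000 = 9.6100 ms -> 9.610 ms (3 dp)

9.610


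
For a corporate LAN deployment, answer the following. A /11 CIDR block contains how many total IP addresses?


Given: CIDR prefix /11
Host bits = 32 - 11 = 21
Total addresses = 2^21 = 2097152

2097152


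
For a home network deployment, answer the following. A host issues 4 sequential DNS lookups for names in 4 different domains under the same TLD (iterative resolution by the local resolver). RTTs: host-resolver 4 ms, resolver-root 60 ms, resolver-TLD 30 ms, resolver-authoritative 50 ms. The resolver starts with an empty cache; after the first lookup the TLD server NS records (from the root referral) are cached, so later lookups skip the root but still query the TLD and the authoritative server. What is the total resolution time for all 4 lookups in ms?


Lookup 1 (cold cache): local + root + TLD + auth = 4 + 60 + 30 + 50 = 144 ms
Lookups 2..4 (TLD NS cached -> skip root; new domain -> still ask TLD and auth): local + TLD + auth = 4 + 30 + 50 = 84 ms each
Remaining 3 lookups: 3 * 84 = 252 ms
Total = 144 + 252 = 396 ms

396


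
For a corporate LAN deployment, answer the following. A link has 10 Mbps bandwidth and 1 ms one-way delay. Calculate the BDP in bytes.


Given: bandwidth = 10 Mbps, delay = 1 ms
BDP in bits = 10 * 10^6 * 1 / 1000
BDP in bits = 10000
BDP in bytes = 10000 / 8 = 1250

1250


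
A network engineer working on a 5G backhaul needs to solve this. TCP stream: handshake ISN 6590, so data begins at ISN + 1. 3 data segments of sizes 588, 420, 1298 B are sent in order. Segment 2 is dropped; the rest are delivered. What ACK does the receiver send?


SYN uses sequence number 6590; first data byte = ISN + 1 = 6591.
Segment 1: SEQ = 6591, len = 588 B, covers [6591, 7178]
Segment 2: SEQ = 7179, len = 420 B, covers [7179, 7598] [LOST]
Segment 3: SEQ = 7599, len = 1298 B, covers [7599, 8896]
In-order data received: bytes [6591, 7178] (segments 1..1).
Segment 2 missing -> gap begins at byte 7179; later segments buffered out of order.
Cumulative ACK = next expected in-order byte = 6591 + 588 = 7179

7179


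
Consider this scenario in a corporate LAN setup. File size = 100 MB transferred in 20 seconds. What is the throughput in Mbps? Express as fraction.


Given: file = 100 MB, time = 20 s
File in Mb = 100 * 8 = 800 Mb
Throughput = 800 / 20 Mbps
Throughput = 40 Mbps

40


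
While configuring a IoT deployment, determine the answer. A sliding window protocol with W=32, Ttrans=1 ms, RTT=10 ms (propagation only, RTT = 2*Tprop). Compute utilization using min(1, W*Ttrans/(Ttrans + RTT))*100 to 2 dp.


Given: W = 32, Ttrans = 1 ms, RTT = 10 ms (= 2 * Tprop, Tprop = 5 ms)
Cycle time = Ttrans + RTT = 1 + 10 = 11 ms (first packet sent until its ACK returns)
W * Ttrans = 32 * 1 = 32 ms of sending per cycle
W * Ttrans / (Ttrans + RTT) = 32 / 11 = 2.909091
U = min(1, 2.909091) = 1.000000
U% = 100.00%

100.00


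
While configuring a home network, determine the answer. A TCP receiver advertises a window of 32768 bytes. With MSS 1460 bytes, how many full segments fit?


Given: RWND = 32768 bytes, MSS = 1460 bytes
Full segments = floor(RWND / MSS)
Full segments = floor(32768 / 1460)
Full segments = floor(22.4438) = 22

22


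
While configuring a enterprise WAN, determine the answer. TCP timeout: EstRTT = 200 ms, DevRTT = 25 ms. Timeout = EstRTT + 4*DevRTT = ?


Given: EstRTT = 200 ms, DevRTT = 25 ms
Timeout = EstRTT + 4 * DevRTT
4 * DevRTT = 4 * 25 = 100
Timeout = 200 + 100 = 300 ms

300


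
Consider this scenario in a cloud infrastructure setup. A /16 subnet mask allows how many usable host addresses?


Given: subnet mask /16
Host bits = 32 - 16 = 16
Total addresses = 2^16 = 65536
Usable hosts = 65536 - 2 (network + broadcast) = 65534

65534


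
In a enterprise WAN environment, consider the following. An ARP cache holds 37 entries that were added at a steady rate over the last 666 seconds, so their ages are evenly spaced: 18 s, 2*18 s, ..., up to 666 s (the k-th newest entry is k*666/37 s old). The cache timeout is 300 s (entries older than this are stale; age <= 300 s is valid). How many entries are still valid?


Ages are k * 666/37 s for k = 1..37 (spacing = 18.0000 s).
Entry k is valid iff k * 666/37 <= 300 iff k <= 37 * 300 / 666 = 16.6667
n_valid = floor(16.6667) = 16
(n_stale = 37 - 16 = 21)

16


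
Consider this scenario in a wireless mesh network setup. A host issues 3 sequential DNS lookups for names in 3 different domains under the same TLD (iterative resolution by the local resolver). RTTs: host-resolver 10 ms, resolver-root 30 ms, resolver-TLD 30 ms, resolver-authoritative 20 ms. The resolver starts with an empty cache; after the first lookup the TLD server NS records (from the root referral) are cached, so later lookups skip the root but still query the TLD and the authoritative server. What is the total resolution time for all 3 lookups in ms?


Lookup 1 (cold cache): local + root + TLD + auth = 10 + 30 + 30 + 20 = 90 ms
Lookups 2..3 (TLD NS cached -> skip root; new domain -> still ask TLD and auth): local + TLD + auth = 10 + 30 + 20 = 60 ms each
Remaining 2 lookups: 2 * 60 = 120 ms
Total = 90 + 120 = 210 ms

210


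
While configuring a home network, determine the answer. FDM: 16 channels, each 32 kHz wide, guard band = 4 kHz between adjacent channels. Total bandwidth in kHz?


Given: 16 channels, 32 kHz each, guard = 4 kHz
Channel bandwidth = 16 * 32 = 512 kHz
Guard bands = 15 gaps * 4 kHz = 60 kHz
Total = 512 + 60 = 572 kHz

572


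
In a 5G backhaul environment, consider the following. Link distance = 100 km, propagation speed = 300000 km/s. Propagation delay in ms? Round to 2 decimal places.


Given: distance = 100 km, speed = 300000 km/s
Delay = distance / speed = 100 / 300000 seconds
Delay in ms = 100 * 1000 / 300000
Delay = 0.3333 ms
Rounded to 2 dp = 0.33 ms

0.33


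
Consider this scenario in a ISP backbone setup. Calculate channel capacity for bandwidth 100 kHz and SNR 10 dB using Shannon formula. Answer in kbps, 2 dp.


Given: B = 100 kHz, SNR = 10 dB
SNR linear = 10^(10/10) = 10
1 + SNR = 11
log2(11) = 3.4594316186
C = 100 * 1000 * 3.4594316186 = 345943.1619 bps
C = 345.943162 kbps -> 345.94 kbps (2 dp)

345.94


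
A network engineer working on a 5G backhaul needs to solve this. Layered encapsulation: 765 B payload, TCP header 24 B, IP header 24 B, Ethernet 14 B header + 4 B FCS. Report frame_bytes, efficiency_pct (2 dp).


TCP segment = 765 + 24 = 789 B
IP packet = 789 + 24 = 813 B
Ethernet frame = 813 + 14 + 4 = 831 B
Efficiency = app / frame = 765 / 831 = 0.920578 = 92.0578% -> 92.06% (2 dp)

831, 92.06


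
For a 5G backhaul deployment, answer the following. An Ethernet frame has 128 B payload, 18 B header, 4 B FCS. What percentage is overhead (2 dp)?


Given: payload = 128 B, header = 18 B, trailer = 4 B
Overhead bytes = header + trailer = 18 + 4 = 22
Total frame = payload + overhead = 128 + 22 = 150
Overhead % = 22 / 150 * 100 = 14.6667% -> 14.67% (2 dp)

14.67


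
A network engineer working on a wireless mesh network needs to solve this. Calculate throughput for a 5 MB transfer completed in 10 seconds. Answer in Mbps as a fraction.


Given: file = 5 MB, time = 10 s
File in Mb = 5 * 8 = 40 Mb
Throughput = 40 / 10 Mbps
Throughput = 4 Mbps

4


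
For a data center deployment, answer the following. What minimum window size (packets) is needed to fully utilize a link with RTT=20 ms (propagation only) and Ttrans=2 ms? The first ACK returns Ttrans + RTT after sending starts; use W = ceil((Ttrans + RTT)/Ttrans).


Given: Ttrans = 2 ms, RTT = 20 ms (= 2 * Tprop, Tprop = 10 ms)
Time until first ACK returns = Ttrans + RTT = 2 + 20 = 22 ms
Need W * Ttrans >= Ttrans + RTT  ->  W >= (Ttrans + RTT) / Ttrans
(Ttrans + RTT) / Ttrans = 22 / 2 = 11
W_min = ceil(11) = 11

11


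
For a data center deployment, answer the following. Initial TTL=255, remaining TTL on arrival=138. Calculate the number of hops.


Given: initial TTL = 255, received TTL = 138
Hops = initial TTL - received TTL
Hops = 255 - 138 = 117

117


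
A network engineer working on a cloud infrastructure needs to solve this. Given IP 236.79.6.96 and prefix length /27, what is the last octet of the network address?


Given: IP = 236.79.6.96, prefix = /27
Subnet mask = 255.255.255.224
Last octet of IP: 96
Last octet of mask: 224
Network last octet = 96 AND 224 = 96

96


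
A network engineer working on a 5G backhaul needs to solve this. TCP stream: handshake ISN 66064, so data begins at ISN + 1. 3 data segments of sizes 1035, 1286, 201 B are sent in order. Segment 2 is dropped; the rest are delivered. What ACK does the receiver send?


SYN uses sequence number 66064; first data byte = ISN + 1 = 66065.
Segment 1: SEQ = 66065, len = 1035 B, covers [66065, 67099]
Segment 2: SEQ = 67100, len = 1286 B, covers [67100, 68385] [LOST]
Segment 3: SEQ = 68386, len = 201 B, covers [68386, 68586]
In-order data received: bytes [66065, 67099] (segments 1..1).
Segment 2 missing -> gap begins at byte 67100; later segments buffered out of order.
Cumulative ACK = next expected in-order byte = 66065 + 1035 = 67100

67100


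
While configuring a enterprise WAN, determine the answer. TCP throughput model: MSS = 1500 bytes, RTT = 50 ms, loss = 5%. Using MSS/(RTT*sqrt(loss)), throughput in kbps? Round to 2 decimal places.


Given: MSS = 1500 bytes, RTT = 50 ms, loss = 5%
RTT in seconds = 50 / 1000 = 0.05
Loss rate = 5% = 0.05
sqrt(loss) = sqrt(0.05) = 0.223606797750
Throughput (bytes/s) = 1500 / (0.05 * 0.223606797750) = 134164.0786
Throughput (kbps) = 134164.0786 * 8 / 1000 = 1073.312629 -> 1073.31 kbps (2 dp)

1073.31


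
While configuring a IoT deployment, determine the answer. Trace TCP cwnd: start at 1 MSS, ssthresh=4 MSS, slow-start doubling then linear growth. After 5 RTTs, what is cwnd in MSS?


RTT 0: cwnd = 1 MSS (initial)
RTT 1: cwnd = 2 MSS (slow start, doubled)
RTT 2: cwnd = 4 MSS (slow start, doubled)
RTT 3: cwnd = 5 MSS (congestion avoidance, +1)
RTT 4: cwnd = 6 MSS (congestion avoidance, +1)
RTT 5: cwnd = 7 MSS (congestion avoidance, +1)

7


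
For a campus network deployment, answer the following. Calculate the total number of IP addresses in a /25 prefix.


Given: CIDR prefix /25
Host bits = 32 - 25 = 7
Total addresses = 2^7 = 128

128


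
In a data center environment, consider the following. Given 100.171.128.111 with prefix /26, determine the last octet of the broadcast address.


Given: IP = 100.171.128.111, prefix = /26
Host bits = 32 - 26 = 6
Network last octet = 111 AND mask = 64
Host part size = 2^6 - 1 = 63
Broadcast last octet = 64 OR 63 = 127

127


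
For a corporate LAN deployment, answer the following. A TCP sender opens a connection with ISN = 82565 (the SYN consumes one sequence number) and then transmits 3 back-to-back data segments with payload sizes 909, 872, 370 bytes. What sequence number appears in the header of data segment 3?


The SYN occupies sequence number ISN = 82565, so the first data byte is ISN + 1 = 82566.
SEQ of data segment i = (ISN + 1) + sum of payload sizes of segments 1..i-1.
Segment 1: SEQ = 82566, payload = 909 bytes
Segment 2: SEQ = 83475, payload = 872 bytes
Segment 3: SEQ = 84347, payload = 370 bytes
SEQ of segment 3 = 82566 + 909 + 872 = 84347

84347


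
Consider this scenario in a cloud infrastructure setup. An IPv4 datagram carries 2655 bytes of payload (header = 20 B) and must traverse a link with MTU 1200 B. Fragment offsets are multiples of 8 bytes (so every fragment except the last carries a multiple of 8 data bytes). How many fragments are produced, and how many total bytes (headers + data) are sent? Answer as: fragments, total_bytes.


Max data per non-final fragment = floor((MTU - header)/8)*8 = floor((1200 - 20)/8)*8 = floor(1180/8)*8 = 1176 B
Final fragment needs no 8-byte alignment: it can carry up to MTU - header = 1180 B
Non-final fragments needed = ceil((payload - 1180) / 1176) = ceil(1475/1176) = ceil(1.2543) = 2
Number of fragments = 2 + 1 = 3
Fragment sizes (data): 2 * 1176 B + 303 B (last, 303 <= 1180 OK)
Total bytes sent = payload + n_frags * header = 2655 + 3*20 = 2655 + 60 = 2715 B

3, 2715


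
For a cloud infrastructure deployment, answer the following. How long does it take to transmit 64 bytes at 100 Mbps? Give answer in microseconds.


Given: packet = 64 bytes, bandwidth = 100 Mbps
Packet in bits = 64 * 8 = 512 bits
Bandwidth = 100 * 10^6 = 100000000 bps
Time = 512 / 100000000 seconds
Time in us = 512 * 10^6 / 100000000 = 5.12

5.12


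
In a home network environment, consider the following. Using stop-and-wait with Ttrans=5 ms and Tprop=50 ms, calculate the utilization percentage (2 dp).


Given: Ttrans = 5 ms, Tprop = 50 ms
RTT = 2 * Tprop = 2 * 50 = 100 ms
U = Ttrans / (Ttrans + RTT)
U = 5 / (5 + 100)
U = 5 / 105 = 0.047619
U% = 4.76%

4.76


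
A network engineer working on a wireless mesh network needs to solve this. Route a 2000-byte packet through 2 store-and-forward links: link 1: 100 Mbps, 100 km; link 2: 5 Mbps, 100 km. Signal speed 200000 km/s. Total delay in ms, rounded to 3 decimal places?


Packet = 2000 bytes = 16000 bits. Store-and-forward: sum (t_trans + t_prop) per link.
Link 1: t_trans = 16000/(100*10^6) s = 0.1600 ms; t_prop = 100/200000 s = 0.5000 ms; subtotal = 0.6600 ms
Link 2: t_trans = 16000/(5*10^6) s = 3.2000 ms; t_prop = 100/200000 s = 0.5000 ms; subtotal = 3.7000 ms
End-to-end = 0.6600 + 3.7000 = 4.3600 ms -> 4.360 ms (3 dp)

4.360


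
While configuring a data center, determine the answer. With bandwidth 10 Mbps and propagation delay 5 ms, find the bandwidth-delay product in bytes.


Given: bandwidth = 10 Mbps, delay = 5 ms
BDP in bits = 10 * 10^6 * 5 / 1000
BDP in bits = 50000
BDP in bytes = 50000 / 8 = 6250

6250


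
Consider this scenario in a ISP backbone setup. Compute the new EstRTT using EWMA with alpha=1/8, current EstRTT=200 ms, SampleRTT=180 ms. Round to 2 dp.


Given: EstRTT = 200 ms, SampleRTT = 180 ms, alpha = 1/8
New EstRTT = (1 - alpha) * EstRTT + alpha * SampleRTT
(7/8) * 200 = 175
(1/8) * 180 = 22.5
New EstRTT = 175 + 22.5 = 197.5 ms -> 197.50 ms (2 dp)

197.50


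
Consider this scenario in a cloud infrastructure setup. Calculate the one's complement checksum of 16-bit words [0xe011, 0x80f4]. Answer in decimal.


Given words: [0xe011, 0x80f4]
Step 1: Sum all words
Raw sum = 57361 + 33012 = 90373
Step 2: Fold carry: (24837 + 1) = 24838
One's complement = ~24838 & 0xFFFF = 40697

40697


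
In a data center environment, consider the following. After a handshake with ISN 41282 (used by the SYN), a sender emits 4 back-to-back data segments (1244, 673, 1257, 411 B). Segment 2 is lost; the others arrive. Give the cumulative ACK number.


SYN uses sequence number 41282; first data byte = ISN + 1 = 41283.
Segment 1: SEQ = 41283, len = 1244 B, covers [41283, 42526]
Segment 2: SEQ = 42527, len = 673 B, covers [42527, 43199] [LOST]
Segment 3: SEQ = 43200, len = 1257 B, covers [43200, 44456]
Segment 4: SEQ = 44457, len = 411 B, covers [44457, 44867]
In-order data received: bytes [41283, 42526] (segments 1..1).
Segment 2 missing -> gap begins at byte 42527; later segments buffered out of order.
Cumulative ACK = next expected in-order byte = 41283 + 1244 = 42527

42527


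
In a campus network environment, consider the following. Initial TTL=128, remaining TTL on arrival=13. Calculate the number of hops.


Given: initial TTL = 128, received TTL = 13
Hops = initial TTL - received TTL
Hops = 128 - 13 = 115

115


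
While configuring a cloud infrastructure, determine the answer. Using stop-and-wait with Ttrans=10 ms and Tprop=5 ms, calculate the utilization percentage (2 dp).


Given: Ttrans = 10 ms, Tprop = 5 ms
RTT = 2 * Tprop = 2 * 5 = 10 ms
U = Ttrans / (Ttrans + RTT)
U = 10 / (10 + 10)
U = 10 / 20 = 0.5
U% = 50.00%

50.00


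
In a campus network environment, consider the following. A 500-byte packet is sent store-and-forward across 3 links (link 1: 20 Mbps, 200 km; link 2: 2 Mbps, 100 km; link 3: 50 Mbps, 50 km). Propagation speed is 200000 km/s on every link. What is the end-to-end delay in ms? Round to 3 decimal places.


Packet = 500 bytes = 4000 bits. Store-and-forward: sum (t_trans + t_prop) per link.
Link 1: t_trans = 4000/(20*10^6) s = 0.2000 ms; t_prop = 200/200000 s = 1.0000 ms; subtotal = 1.2000 ms
Link 2: t_trans = 4000/(2*10^6) s = 2.0000 ms; t_prop = 100/200000 s = 0.5000 ms; subtotal = 2.5000 ms
Link 3: t_trans = 4000/(50*10^6) s = 0.0800 ms; t_prop = 50/200000 s = 0.2500 ms; subtotal = 0.3300 ms
End-to-end = 1.2000 + 2.5000 + 0.3300 = 4.0300 ms -> 4.030 ms (3 dp)

4.030


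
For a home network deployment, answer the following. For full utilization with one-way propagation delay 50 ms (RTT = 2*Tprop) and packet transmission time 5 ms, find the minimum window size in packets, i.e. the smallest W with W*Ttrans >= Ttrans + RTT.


Given: Ttrans = 5 ms, RTT = 100 ms (= 2 * Tprop, Tprop = 50 ms)
Time until first ACK returns = Ttrans + RTT = 5 + 100 = 105 ms
Need W * Ttrans >= Ttrans + RTT  ->  W >= (Ttrans + RTT) / Ttrans
(Ttrans + RTT) / Ttrans = 105 / 5 = 21
W_min = ceil(21) = 21

21


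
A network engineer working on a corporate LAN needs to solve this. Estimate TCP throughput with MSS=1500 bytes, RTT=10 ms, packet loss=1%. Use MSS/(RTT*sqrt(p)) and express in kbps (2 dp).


Given: MSS = 1500 bytes, RTT = 10 ms, loss = 1%
RTT in seconds = 10 / 1000 = 0.01
Loss rate = 1% = 0.01
sqrt(loss) = sqrt(0.01) = 0.1
Throughput (bytes/s) = 1500 / (0.01 * 0.1) = 1500000.0000
Throughput (kbps) = 1500000.0000 * 8 / 1000 = 12000.000000 -> 12000.00 kbps (2 dp)

12000.00


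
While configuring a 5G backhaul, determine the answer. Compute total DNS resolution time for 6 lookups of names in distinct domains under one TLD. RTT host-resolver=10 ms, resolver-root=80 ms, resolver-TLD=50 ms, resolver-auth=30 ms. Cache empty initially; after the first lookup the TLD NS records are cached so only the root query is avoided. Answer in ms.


Lookup 1 (cold cache): local + root + TLD + auth = 10 + 80 + 50 + 30 = 170 ms
Lookups 2..6 (TLD NS cached -> skip root; new domain -> still ask TLD and auth): local + TLD + auth = 10 + 50 + 30 = 90 ms each
Remaining 5 lookups: 5 * 90 = 450 ms
Total = 170 + 450 = 620 ms

620


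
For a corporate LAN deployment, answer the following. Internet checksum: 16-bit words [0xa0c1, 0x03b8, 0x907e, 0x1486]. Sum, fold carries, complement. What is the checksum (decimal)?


Given words: [0xa0c1, 0x03b8, 0x907e, 0x1486]
Step 1: Sum all words
Raw sum = 41153 + 952 + 36990 + 5254 = 84349
Step 2: Fold carry: (18813 + 1) = 18814
One's complement = ~18814 & 0xFFFF = 46721

46721


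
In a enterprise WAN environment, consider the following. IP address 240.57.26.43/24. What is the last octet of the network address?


Given: IP = 240.57.26.43, prefix = /24
Subnet mask = 255.255.255.0
Last octet of IP: 43
Last octet of mask: 0
Network last octet = 43 AND 0 = 0

0


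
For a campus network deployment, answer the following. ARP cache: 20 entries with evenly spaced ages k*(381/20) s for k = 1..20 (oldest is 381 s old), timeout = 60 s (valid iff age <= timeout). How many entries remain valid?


Ages are k * 381/20 s for k = 1..20 (spacing = 19.0500 s).
Entry k is valid iff k * 381/20 <= 60 iff k <= 20 * 60 / 381 = 3.1496
n_valid = floor(3.1496) = 3
(n_stale = 20 - 3 = 17)

3


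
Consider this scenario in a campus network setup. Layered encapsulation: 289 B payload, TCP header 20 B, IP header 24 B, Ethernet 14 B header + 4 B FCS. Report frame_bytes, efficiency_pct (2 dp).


TCP segment = 289 + 20 = 309 B
IP packet = 309 + 24 = 333 B
Ethernet frame = 333 + 14 + 4 = 351 B
Efficiency = app / frame = 289 / 351 = 0.823362 = 82.3362% -> 82.34% (2 dp)

351, 82.34


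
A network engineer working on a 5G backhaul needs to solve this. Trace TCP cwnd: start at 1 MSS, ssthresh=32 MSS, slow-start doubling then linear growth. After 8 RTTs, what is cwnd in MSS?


RTT 0: cwnd = 1 MSS (initial)
RTT 1: cwnd = 2 MSS (slow start, doubled)
RTT 2: cwnd = 4 MSS (slow start, doubled)
RTT 3: cwnd = 8 MSS (slow start, doubled)
RTT 4: cwnd = 16 MSS (slow start, doubled)
RTT 5: cwnd = 32 MSS (slow start, doubled)
RTT 6: cwnd = 33 MSS (congestion avoidance, +1)
RTT 7: cwnd = 34 MSS (congestion avoidance, +1)
RTT 8: cwnd = 35 MSS (congestion avoidance, +1)

35


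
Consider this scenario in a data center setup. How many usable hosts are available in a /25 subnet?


Given: subnet mask /25
Host bits = 32 - 25 = 7
Total addresses = 2^7 = 128
Usable hosts = 128 - 2 (network + broadcast) = 126

126


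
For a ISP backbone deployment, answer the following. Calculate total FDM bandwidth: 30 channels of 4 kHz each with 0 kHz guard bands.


Given: 30 channels, 4 kHz each, guard = 0 kHz
Channel bandwidth = 30 * 4 = 120 kHz
Guard bands = 29 gaps * 0 kHz = 0 kHz
Total = 120 + 0 = 120 kHz

120


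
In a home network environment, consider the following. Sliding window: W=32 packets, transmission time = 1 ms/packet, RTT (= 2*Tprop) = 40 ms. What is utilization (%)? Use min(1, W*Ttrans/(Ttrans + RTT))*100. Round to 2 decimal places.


Given: W = 32, Ttrans = 1 ms, RTT = 40 ms (= 2 * Tprop, Tprop = 20 ms)
Cycle time = Ttrans + RTT = 1 + 40 = 41 ms (first packet sent until its ACK returns)
W * Ttrans = 32 * 1 = 32 ms of sending per cycle
W * Ttrans / (Ttrans + RTT) = 32 / 41 = 0.780488
U = min(1, 0.780488) = 0.780488
U% = 78.05%

78.05


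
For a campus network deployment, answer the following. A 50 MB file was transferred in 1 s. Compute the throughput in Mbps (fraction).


Given: file = 50 MB, time = 1 s
File in Mb = 50 * 8 = 400 Mb
Throughput = 400 / 1 Mbps
Throughput = 400 Mbps

400


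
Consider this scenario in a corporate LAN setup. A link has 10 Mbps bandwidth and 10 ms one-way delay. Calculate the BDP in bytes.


Given: bandwidth = 10 Mbps, delay = 10 ms
BDP in bits = 10 * 10^6 * 10 / 1000
BDP in bits = 100000
BDP in bytes = 100000 / 8 = 12500

12500


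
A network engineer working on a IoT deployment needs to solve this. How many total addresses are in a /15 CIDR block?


Given: CIDR prefix /15
Host bits = 32 - 15 = 17
Total addresses = 2^17 = 131072

131072


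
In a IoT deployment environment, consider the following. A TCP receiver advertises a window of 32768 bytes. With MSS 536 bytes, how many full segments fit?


Given: RWND = 32768 bytes, MSS = 536 bytes
Full segments = floor(RWND / MSS)
Full segments = floor(32768 / 536)
Full segments = floor(61.1343) = 61

61


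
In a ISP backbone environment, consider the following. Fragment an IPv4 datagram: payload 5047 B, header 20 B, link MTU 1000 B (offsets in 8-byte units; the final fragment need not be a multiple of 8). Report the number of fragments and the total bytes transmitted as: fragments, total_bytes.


Max data per non-final fragment = floor((MTU - header)/8)*8 = floor((1000 - 20)/8)*8 = floor(980/8)*8 = 976 B
Final fragment needs no 8-byte alignment: it can carry up to MTU - header = 980 B
Non-final fragments needed = ceil((payload - 980) / 976) = ceil(4067/976) = ceil(4.1670) = 5
Number of fragments = 5 + 1 = 6
Fragment sizes (data): 5 * 976 B + 167 B (last, 167 <= 980 OK)
Total bytes sent = payload + n_frags * header = 5047 + 6*20 = 5047 + 120 = 5167 B

6, 5167


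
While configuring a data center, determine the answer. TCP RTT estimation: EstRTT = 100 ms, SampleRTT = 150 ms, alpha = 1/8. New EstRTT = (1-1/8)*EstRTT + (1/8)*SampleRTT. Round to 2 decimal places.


Given: EstRTT = 100 ms, SampleRTT = 150 ms, alpha = 1/8
New EstRTT = (1 - alpha) * EstRTT + alpha * SampleRTT
(7/8) * 100 = 87.5
(1/8) * 150 = 18.75
New EstRTT = 87.5 + 18.75 = 106.25 ms -> 106.25 ms (2 dp)

106.25


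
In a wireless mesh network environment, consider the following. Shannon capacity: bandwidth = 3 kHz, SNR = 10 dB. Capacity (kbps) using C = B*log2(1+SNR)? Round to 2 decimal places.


Given: B = 3 kHz, SNR = 10 dB
SNR linear = 10^(10/10) = 10
1 + SNR = 11
log2(11) = 3.4594316186
C = 3 * 1000 * 3.4594316186 = 10378.2949 bps
C = 10.378295 kbps -> 10.38 kbps (2 dp)

10.38


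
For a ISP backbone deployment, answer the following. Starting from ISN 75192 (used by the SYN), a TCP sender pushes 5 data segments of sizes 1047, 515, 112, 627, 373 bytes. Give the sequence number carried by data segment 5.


The SYN occupies sequence number ISN = 75192, so the first data byte is ISN + 1 = 75193.
SEQ of data segment i = (ISN + 1) + sum of payload sizes of segments 1..i-1.
Segment 1: SEQ = 75193, payload = 1047 bytes
Segment 2: SEQ = 76240, payload = 515 bytes
Segment 3: SEQ = 76755, payload = 112 bytes
Segment 4: SEQ = 76867, payload = 627 bytes
Segment 5: SEQ = 77494, payload = 373 bytes
SEQ of segment 5 = 75193 + 1047 + 515 + 112 + 627 = 77494

77494


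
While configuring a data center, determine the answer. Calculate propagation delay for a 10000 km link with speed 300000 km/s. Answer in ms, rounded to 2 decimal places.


Given: distance = 10000 km, speed = 300000 km/s
Delay = distance / speed = 10000 / 300000 seconds
Delay in ms = 10000 * 1000 / 300000
Delay = 33.3333 ms
Rounded to 2 dp = 33.33 ms

33.33


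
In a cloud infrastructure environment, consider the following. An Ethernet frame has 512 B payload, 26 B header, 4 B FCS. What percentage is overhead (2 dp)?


Given: payload = 512 B, header = 26 B, trailer = 4 B
Overhead bytes = header + trailer = 26 + 4 = 30
Total frame = payload + overhead = 512 + 30 = 542
Overhead % = 30 / 542 * 100 = 5.5351% -> 5.54% (2 dp)

5.54


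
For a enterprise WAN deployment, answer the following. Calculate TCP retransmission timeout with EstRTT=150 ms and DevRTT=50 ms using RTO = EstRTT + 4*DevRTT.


Given: EstRTT = 150 ms, DevRTT = 50 ms
Timeout = EstRTT + 4 * DevRTT
4 * DevRTT = 4 * 50 = 200
Timeout = 150 + 200 = 350 ms

350


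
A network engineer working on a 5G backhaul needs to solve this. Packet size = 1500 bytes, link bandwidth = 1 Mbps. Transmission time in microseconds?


Given: packet = 1500 bytes, bandwidth = 1 Mbps
Packet in bits = 1500 * 8 = 12000 bits
Bandwidth = 1 * 10^6 = 1000000 bps
Time = 12000 / 1000000 seconds
Time in us = 12000 * 10^6 / 1000000 = 12000

12000


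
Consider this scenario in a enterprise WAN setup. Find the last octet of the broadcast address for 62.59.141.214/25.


Given: IP = 62.59.141.214, prefix = /25
Host bits = 32 - 25 = 7
Network last octet = 214 AND mask = 128
Host part size = 2^7 - 1 = 127
Broadcast last octet = 128 OR 127 = 255

255


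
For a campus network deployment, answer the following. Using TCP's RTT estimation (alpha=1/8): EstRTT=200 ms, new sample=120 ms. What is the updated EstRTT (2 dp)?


Given: EstRTT = 200 ms, SampleRTT = 120 ms, alpha = 1/8
New EstRTT = (1 - alpha) * EstRTT + alpha * SampleRTT
(7/8) * 200 = 175
(1/8) * 120 = 15
New EstRTT = 175 + 15 = 190 ms -> 190.00 ms (2 dp)

190.00


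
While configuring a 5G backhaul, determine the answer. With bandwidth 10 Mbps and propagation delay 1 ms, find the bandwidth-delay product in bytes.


Given: bandwidth = 10 Mbps, delay = 1 ms
BDP in bits = 10 * 10^6 * 1 / 1000
BDP in bits = 10000
BDP in bytes = 10000 / 8 = 1250

1250


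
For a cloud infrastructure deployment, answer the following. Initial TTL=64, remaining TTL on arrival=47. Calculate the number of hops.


Given: initial TTL = 64, received TTL = 47
Hops = initial TTL - received TTL
Hops = 64 - 47 = 17

17


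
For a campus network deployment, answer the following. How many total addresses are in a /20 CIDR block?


Given: CIDR prefix /20
Host bits = 32 - 20 = 12
Total addresses = 2^12 = 4096

4096


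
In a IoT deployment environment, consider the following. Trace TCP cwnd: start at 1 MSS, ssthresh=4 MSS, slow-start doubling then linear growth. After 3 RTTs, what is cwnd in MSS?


RTT 0: cwnd = 1 MSS (initial)
RTT 1: cwnd = 2 MSS (slow start, doubled)
RTT 2: cwnd = 4 MSS (slow start, doubled)
RTT 3: cwnd = 5 MSS (congestion avoidance, +1)

5


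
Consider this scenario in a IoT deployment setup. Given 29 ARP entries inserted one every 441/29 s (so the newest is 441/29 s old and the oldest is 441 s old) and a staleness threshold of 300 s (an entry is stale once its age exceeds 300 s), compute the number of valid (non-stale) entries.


Ages are k * 441/29 s for k = 1..29 (spacing = 15.2069 s).
Entry k is valid iff k * 441/29 <= 300 iff k <= 29 * 300 / 441 = 19.7279
n_valid = floor(19.7279) = 19
(n_stale = 29 - 19 = 10)

19


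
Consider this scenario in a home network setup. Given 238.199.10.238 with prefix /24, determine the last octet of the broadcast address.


Given: IP = 238.199.10.238, prefix = /24
Host bits = 32 - 24 = 8
Network last octet = 238 AND mask = 0
Host part size = 2^8 - 1 = 255
Broadcast last octet = 0 OR 255 = 255

255


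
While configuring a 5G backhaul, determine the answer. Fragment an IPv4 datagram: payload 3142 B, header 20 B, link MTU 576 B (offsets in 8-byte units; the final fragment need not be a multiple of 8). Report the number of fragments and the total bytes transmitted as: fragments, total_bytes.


Max data per non-final fragment = floor((MTU - header)/8)*8 = floor((576 - 20)/8)*8 = floor(556/8)*8 = 552 B
Final fragment needs no 8-byte alignment: it can carry up to MTU - header = 556 B
Non-final fragments needed = ceil((payload - 556) / 552) = ceil(2586/552) = ceil(4.6848) = 5
Number of fragments = 5 + 1 = 6
Fragment sizes (data): 5 * 552 B + 382 B (last, 382 <= 556 OK)
Total bytes sent = payload + n_frags * header = 3142 + 6*20 = 3142 + 120 = 3262 B

6, 3262


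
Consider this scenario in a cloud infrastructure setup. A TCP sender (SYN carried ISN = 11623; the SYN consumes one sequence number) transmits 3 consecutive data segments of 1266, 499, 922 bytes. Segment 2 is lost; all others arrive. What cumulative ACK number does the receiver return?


SYN uses sequence number 11623; first data byte = ISN + 1 = 11624.
Segment 1: SEQ = 11624, len = 1266 B, covers [11624, 12889]
Segment 2: SEQ = 12890, len = 499 B, covers [12890, 13388] [LOST]
Segment 3: SEQ = 13389, len = 922 B, covers [13389, 14310]
In-order data received: bytes [11624, 12889] (segments 1..1).
Segment 2 missing -> gap begins at byte 12890; later segments buffered out of order.
Cumulative ACK = next expected in-order byte = 11624 + 1266 = 12890

12890


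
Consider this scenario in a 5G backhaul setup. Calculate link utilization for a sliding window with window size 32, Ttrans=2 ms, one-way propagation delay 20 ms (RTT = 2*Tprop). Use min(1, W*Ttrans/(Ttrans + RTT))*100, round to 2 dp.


Given: W = 32, Ttrans = 2 ms, RTT = 40 ms (= 2 * Tprop, Tprop = 20 ms)
Cycle time = Ttrans + RTT = 2 + 40 = 42 ms (first packet sent until its ACK returns)
W * Ttrans = 32 * 2 = 64 ms of sending per cycle
W * Ttrans / (Ttrans + RTT) = 64 / 42 = 1.523810
U = min(1, 1.523810) = 1.000000
U% = 100.00%

100.00


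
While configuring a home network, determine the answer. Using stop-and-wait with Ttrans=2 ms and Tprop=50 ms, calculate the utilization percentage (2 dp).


Given: Ttrans = 2 ms, Tprop = 50 ms
RTT = 2 * Tprop = 2 * 50 = 100 ms
U = Ttrans / (Ttrans + RTT)
U = 2 / (2 + 100)
U = 2 / 102 = 0.019608
U% = 1.96%

1.96


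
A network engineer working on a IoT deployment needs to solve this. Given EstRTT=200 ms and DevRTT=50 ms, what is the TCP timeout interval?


Given: EstRTT = 200 ms, DevRTT = 50 ms
Timeout = EstRTT + 4 * DevRTT
4 * DevRTT = 4 * 50 = 200
Timeout = 200 + 200 = 400 ms

400


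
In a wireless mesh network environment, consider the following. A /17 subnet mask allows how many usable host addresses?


Given: subnet mask /17
Host bits = 32 - 17 = 15
Total addresses = 2^15 = 32768
Usable hosts = 32768 - 2 (network + broadcast) = 32766

32766


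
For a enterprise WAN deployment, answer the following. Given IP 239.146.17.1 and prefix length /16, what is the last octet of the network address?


Given: IP = 239.146.17.1, prefix = /16
Subnet mask = 255.255.0.0
Last octet of IP: 1
Last octet of mask: 0
Network last octet = 1 AND 0 = 0

0


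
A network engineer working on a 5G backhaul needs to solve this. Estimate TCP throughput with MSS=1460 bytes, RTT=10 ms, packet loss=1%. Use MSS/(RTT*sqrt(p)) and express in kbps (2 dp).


Given: MSS = 1460 bytes, RTT = 10 ms, loss = 1%
RTT in seconds = 10 / 1000 = 0.01
Loss rate = 1% = 0.01
sqrt(loss) = sqrt(0.01) = 0.1
Throughput (bytes/s) = 1460 / (0.01 * 0.1) = 1460000.0000
Throughput (kbps) = 1460000.0000 * 8 / 1000 = 11680.000000 -> 11680.00 kbps (2 dp)

11680.00


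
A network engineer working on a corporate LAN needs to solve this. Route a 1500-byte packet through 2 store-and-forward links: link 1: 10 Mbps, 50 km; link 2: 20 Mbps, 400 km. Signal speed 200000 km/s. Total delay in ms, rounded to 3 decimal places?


Packet = 1500 bytes = 12000 bits. Store-and-forward: sum (t_trans + t_prop) per link.
Link 1: t_trans = 12000/(10*10^6) s = 1.2000 ms; t_prop = 50/200000 s = 0.2500 ms; subtotal = 1.4500 ms
Link 2: t_trans = 12000/(20*10^6) s = 0.6000 ms; t_prop = 400/200000 s = 2.0000 ms; subtotal = 2.6000 ms
End-to-end = 1.4500 + 2.6000 = 4.0500 ms -> 4.050 ms (3 dp)

4.050


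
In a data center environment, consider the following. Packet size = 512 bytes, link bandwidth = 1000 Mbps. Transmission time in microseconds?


Given: packet = 512 bytes, bandwidth = 1000 Mbps
Packet in bits = 512 * 8 = 4096 bits
Bandwidth = 1000 * 10^6 = 1000000000 bps
Time = 4096 / 1000000000 seconds
Time in us = 4096 * 10^6 / 1000000000 = 4.096

4.096


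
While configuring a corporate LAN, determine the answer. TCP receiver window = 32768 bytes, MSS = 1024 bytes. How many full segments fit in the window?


Given: RWND = 32768 bytes, MSS = 1024 bytes
Full segments = floor(RWND / MSS)
Full segments = floor(32768 / 1024)
Full segments = floor(32.0) = 32

32


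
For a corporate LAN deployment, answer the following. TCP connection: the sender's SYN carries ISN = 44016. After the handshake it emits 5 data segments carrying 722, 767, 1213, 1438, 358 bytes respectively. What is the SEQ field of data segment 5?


The SYN occupies sequence number ISN = 44016, so the first data byte is ISN + 1 = 44017.
SEQ of data segment i = (ISN + 1) + sum of payload sizes of segments 1..i-1.
Segment 1: SEQ = 44017, payload = 722 bytes
Segment 2: SEQ = 44739, payload = 767 bytes
Segment 3: SEQ = 45506, payload = 1213 bytes
Segment 4: SEQ = 46719, payload = 1438 bytes
Segment 5: SEQ = 48157, payload = 358 bytes
SEQ of segment 5 = 44017 + 722 + 767 + 1213 + 1438 = 48157

48157


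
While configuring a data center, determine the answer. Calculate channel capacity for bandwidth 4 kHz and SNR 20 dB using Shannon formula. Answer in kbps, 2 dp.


Given: B = 4 kHz, SNR = 20 dB
SNR linear = 10^(20/10) = 100
1 + SNR = 101
log2(101) = 6.6582114828
C = 4 * 1000 * 6.6582114828 = 26632.8459 bps
C = 26.632846 kbps -> 26.63 kbps (2 dp)

26.63


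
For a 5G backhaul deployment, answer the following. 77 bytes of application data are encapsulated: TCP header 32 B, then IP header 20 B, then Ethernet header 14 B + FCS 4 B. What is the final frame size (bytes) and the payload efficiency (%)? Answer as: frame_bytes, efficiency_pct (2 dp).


TCP segment = 77 + 32 = 109 B
IP packet = 109 + 20 = 129 B
Ethernet frame = 129 + 14 + 4 = 147 B
Efficiency = app / frame = 77 / 147 = 0.523810 = 52.3810% -> 52.38% (2 dp)

147, 52.38


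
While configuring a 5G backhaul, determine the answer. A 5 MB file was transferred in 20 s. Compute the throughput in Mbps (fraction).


Given: file = 5 MB, time = 20 s
File in Mb = 5 * 8 = 40 Mb
Throughput = 40 / 20 Mbps
Throughput = 2 Mbps

2


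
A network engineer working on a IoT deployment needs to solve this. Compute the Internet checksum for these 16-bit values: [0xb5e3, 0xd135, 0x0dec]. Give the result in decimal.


Given words: [0xb5e3, 0xd135, 0x0dec]
Step 1: Sum all words
Raw sum = 46563 + 53557 + 3564 = 103684
Step 2: Fold carry: (38148 + 1) = 38149
One's complement = ~38149 & 0xFFFF = 27386

27386


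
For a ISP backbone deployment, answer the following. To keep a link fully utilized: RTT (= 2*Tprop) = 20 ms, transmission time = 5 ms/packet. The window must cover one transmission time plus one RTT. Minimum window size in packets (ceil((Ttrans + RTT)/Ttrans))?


Given: Ttrans = 5 ms, RTT = 20 ms (= 2 * Tprop, Tprop = 10 ms)
Time until first ACK returns = Ttrans + RTT = 5 + 20 = 25 ms
Need W * Ttrans >= Ttrans + RTT  ->  W >= (Ttrans + RTT) / Ttrans
(Ttrans + RTT) / Ttrans = 25 / 5 = 5
W_min = ceil(5) = 5

5


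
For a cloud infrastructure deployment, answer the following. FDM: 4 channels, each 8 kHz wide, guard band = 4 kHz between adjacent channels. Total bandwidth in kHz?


Given: 4 channels, 8 kHz each, guard = 4 kHz
Channel bandwidth = 4 * 8 = 32 kHz
Guard bands = 3 gaps * 4 kHz = 12 kHz
Total = 32 + 12 = 44 kHz

44


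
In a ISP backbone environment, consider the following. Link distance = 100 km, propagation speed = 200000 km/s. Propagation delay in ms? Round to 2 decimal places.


Given: distance = 100 km, speed = 200000 km/s
Delay = distance / speed = 100 / 200000 seconds
Delay in ms = 100 * 1000 / 200000
Delay = 0.5000 ms
Rounded to 2 dp = 0.50 ms

0.50


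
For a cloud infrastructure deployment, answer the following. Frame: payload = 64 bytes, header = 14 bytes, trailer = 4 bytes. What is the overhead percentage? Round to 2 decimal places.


Given: payload = 64 B, header = 14 B, trailer = 4 B
Overhead bytes = header + trailer = 14 + 4 = 18
Total frame = payload + overhead = 64 + 18 = 82
Overhead % = 18 / 82 * 100 = 21.9512% -> 21.95% (2 dp)

21.95


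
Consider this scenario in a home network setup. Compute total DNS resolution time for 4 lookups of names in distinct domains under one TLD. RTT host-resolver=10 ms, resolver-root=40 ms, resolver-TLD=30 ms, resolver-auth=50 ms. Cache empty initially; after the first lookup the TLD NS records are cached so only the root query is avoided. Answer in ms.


Lookup 1 (cold cache): local + root + TLD + auth = 10 + 40 + 30 + 50 = 130 ms
Lookups 2..4 (TLD NS cached -> skip root; new domain -> still ask TLD and auth): local + TLD + auth = 10 + 30 + 50 = 90 ms each
Remaining 3 lookups: 3 * 90 = 270 ms
Total = 130 + 270 = 400 ms

400


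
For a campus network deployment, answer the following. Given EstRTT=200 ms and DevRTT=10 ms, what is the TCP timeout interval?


Given: EstRTT = 200 ms, DevRTT = 10 ms
Timeout = EstRTT + 4 * DevRTT
4 * DevRTT = 4 * 10 = 40
Timeout = 200 + 40 = 240 ms

240


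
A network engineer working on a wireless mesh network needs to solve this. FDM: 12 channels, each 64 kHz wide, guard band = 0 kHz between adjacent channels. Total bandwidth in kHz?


Given: 12 channels, 64 kHz each, guard = 0 kHz
Channel bandwidth = 12 * 64 = 768 kHz
Guard bands = 11 gaps * 0 kHz = 0 kHz
Total = 768 + 0 = 768 kHz

768


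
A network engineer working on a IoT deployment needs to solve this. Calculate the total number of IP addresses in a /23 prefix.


Given: CIDR prefix /23
Host bits = 32 - 23 = 9
Total addresses = 2^9 = 512

512


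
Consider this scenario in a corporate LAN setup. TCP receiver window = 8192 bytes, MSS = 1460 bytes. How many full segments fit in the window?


Given: RWND = 8192 bytes, MSS = 1460 bytes
Full segments = floor(RWND / MSS)
Full segments = floor(8192 / 1460)
Full segments = floor(5.611) = 5

5
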